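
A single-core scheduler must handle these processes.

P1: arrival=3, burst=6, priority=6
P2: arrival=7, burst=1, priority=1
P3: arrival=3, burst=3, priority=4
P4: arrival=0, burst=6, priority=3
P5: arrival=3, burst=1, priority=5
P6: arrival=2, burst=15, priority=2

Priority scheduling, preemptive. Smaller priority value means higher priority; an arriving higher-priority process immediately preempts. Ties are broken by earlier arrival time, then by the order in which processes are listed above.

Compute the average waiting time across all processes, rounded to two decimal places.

Gantt: | P4 0-2 | P6 2-7 | P2 7-8 | P6 8-18 | P4 18-22 | P3 22-25 | P5 25-26 | P1 26-32 |
Completion: P1=32  P2=8  P3=25  P4=22  P5=26  P6=18
Turnaround (C−A): P1=29  P2=1  P3=22  P4=22  P5=23  P6=16
Waiting times: P1=23, P2=0, P3=19, P4=16, P5=22, P6=1
Average waiting = (23+0+19+16+22+1) / 6 = 81/6 = 13.50

13.50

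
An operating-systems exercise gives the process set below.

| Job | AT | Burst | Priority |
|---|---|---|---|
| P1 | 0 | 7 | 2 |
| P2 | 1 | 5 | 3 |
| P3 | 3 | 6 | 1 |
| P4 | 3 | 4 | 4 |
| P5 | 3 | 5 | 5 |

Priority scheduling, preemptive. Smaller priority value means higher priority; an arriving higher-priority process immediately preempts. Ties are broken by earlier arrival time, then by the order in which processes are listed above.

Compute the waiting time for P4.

Gantt: | P1 0-3 | P3 3-9 | P1 9-13 | P2 13-18 | P4 18-22 | P5 22-27 |
Completion: P1=13  P2=18  P3=9  P4=22  P5=27
Turnaround (C−A): P1=13  P2=17  P3=6  P4=19  P5=24
Waiting(P4) = turnaround − burst = 19 − 4 = 15

15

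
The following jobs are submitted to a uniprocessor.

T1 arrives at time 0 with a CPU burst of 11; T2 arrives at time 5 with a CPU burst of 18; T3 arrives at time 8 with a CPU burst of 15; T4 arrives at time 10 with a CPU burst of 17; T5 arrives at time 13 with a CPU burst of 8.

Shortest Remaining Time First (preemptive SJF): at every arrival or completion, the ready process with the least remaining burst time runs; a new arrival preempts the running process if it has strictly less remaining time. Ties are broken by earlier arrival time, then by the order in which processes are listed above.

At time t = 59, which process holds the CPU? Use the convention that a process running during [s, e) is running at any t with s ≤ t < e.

T2

Timeline: | T1 0-11 | T3 11-13 | T5 13-21 | T3 21-34 | T4 34-51 | T2 51-69 |
Completion: T1=11  T2=69  T3=34  T4=51  T5=21
Turnaround (C−A): T1=11  T2=64  T3=26  T4=41  T5=8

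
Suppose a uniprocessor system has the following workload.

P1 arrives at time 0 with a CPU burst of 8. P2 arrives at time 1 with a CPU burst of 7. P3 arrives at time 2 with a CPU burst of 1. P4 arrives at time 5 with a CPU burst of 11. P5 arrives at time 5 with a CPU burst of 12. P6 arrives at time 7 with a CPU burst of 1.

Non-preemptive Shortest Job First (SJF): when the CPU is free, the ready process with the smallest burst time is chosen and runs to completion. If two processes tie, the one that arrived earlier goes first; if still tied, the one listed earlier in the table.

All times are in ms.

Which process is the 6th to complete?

Schedule: | P1 0-8 | P3 8-9 | P6 9-10 | P2 10-17 | P4 17-28 | P5 28-40 |
Completion: P1=8  P2=17  P3=9  P4=28  P5=40  P6=10
Turnaround (C−A): P1=8  P2=16  P3=7  P4=23  P5=35  P6=3
Finish order: P1 → P3 → P6 → P2 → P4 → P5

P5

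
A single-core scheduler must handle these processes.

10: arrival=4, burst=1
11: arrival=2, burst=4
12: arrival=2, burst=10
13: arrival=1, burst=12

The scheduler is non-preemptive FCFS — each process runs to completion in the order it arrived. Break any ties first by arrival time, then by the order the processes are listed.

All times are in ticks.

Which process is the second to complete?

Gantt: | idle 0-1 | 13 1-13 | 11 13-17 | 12 17-27 | 10 27-28 |
Completion: 10=28  11=17  12=27  13=13
Finish order: 13 → 11 → 12 → 10

11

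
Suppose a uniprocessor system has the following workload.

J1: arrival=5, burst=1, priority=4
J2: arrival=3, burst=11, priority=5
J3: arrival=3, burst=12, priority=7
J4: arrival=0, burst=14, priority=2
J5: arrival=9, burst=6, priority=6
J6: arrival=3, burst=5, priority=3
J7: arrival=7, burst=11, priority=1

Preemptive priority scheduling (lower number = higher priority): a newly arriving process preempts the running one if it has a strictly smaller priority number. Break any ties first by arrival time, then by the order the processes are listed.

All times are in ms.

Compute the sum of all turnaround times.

Timeline: | J4 0-7 | J7 7-18 | J4 18-25 | J6 25-30 | J1 30-31 | J2 31-42 | J5 42-48 | J3 48-60 |
Completion: J1=31  J2=42  J3=60  J4=25  J5=48  J6=30  J7=18
Turnaround (C−A): J1=26  J2=39  J3=57  J4=25  J5=39  J6=27  J7=11
Turnaround = completion − arrival: J1=26, J2=39, J3=57, J4=25, J5=39, J6=27, J7=11
Total turnaround = 26 + 39 + 57 + 25 + 39 + 27 + 11 = 224

224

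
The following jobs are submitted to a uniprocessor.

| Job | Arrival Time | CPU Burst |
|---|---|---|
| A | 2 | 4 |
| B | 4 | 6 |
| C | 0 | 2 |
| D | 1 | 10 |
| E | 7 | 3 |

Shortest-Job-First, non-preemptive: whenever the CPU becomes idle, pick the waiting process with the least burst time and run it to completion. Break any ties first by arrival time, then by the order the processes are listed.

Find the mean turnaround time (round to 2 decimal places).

9.20

Timeline: | C 0-2 | A 2-6 | B 6-12 | E 12-15 | D 15-25 |
Completion: A=6  B=12  C=2  D=25  E=15
Turnaround (C−A): A=4  B=8  C=2  D=24  E=8
Turnaround times: A=4, B=8, C=2, D=24, E=8
Average turnaround = (4+8+2+24+8) / 5 = 46/5 = 9.20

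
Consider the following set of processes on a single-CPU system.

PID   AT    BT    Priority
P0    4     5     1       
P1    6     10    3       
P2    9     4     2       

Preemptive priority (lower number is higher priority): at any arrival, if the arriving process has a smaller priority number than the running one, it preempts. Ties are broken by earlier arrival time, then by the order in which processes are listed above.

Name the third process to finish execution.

P1

Schedule: | idle 0-4 | P0 4-9 | P2 9-13 | P1 13-23 |
Completion: P0=9  P1=23  P2=13
Finish order: P0 → P2 → P1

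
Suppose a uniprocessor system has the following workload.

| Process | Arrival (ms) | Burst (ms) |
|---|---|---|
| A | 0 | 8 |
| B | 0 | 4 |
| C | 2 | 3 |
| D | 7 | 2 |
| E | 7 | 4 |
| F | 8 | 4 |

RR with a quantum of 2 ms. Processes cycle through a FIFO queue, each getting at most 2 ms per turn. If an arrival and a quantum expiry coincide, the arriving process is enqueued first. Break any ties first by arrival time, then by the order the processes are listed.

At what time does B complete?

Timeline: | A 0-2 | B 2-4 | C 4-6 | A 6-8 | B 8-10 | C 10-11 | D 11-13 | E 13-15 | F 15-17 | A 17-19 | E 19-21 | F 21-23 | A 23-25 |
Completion: A=25  B=10  C=11  D=13  E=21  F=23
Turnaround (C−A): A=25  B=10  C=9  D=6  E=14  F=15

10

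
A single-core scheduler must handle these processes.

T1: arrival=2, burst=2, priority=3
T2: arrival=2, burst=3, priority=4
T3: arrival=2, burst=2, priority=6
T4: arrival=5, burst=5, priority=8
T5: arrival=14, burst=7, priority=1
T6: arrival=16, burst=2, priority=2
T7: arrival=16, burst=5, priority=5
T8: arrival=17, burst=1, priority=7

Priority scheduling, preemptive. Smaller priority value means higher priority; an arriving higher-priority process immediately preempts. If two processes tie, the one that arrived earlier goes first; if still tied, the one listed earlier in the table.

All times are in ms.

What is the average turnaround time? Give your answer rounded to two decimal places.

7.63

Schedule: | idle 0-2 | T1 2-4 | T2 4-7 | T3 7-9 | T4 9-14 | T5 14-21 | T6 21-23 | T7 23-28 | T8 28-29 |
Completion: T1=4  T2=7  T3=9  T4=14  T5=21  T6=23  T7=28  T8=29
Turnaround (C−A): T1=2  T2=5  T3=7  T4=9  T5=7  T6=7  T7=12  T8=12
Turnaround times: T1=2, T2=5, T3=7, T4=9, T5=7, T6=7, T7=12, T8=12
Average turnaround = (2+5+7+9+7+7+12+12) / 8 = 61/8 = 7.63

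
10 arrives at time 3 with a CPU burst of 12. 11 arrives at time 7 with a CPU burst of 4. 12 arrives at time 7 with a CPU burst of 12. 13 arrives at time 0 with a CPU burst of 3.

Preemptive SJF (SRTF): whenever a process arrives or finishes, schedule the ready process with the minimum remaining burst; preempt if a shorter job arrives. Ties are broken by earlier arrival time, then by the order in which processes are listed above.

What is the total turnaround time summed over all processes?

Gantt: | 13 0-3 | 10 3-7 | 11 7-11 | 10 11-19 | 12 19-31 |
Completion: 10=19  11=11  12=31  13=3
Turnaround = completion − arrival: 10=16, 11=4, 12=24, 13=3
Total turnaround = 16 + 4 + 24 + 3 = 47

47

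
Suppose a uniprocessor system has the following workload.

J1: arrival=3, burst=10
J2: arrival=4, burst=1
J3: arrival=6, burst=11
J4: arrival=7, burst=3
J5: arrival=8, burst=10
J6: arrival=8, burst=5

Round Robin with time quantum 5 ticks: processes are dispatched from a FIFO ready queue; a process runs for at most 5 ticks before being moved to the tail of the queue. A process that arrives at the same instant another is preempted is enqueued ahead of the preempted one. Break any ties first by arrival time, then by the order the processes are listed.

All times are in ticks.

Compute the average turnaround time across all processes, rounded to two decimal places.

Schedule: | idle 0-3 | J1 3-8 | J2 8-9 | J3 9-14 | J4 14-17 | J5 17-22 | J6 22-27 | J1 27-32 | J3 32-37 | J5 37-42 | J3 42-43 |
Completion: J1=32  J2=9  J3=43  J4=17  J5=42  J6=27
Turnaround times: J1=29, J2=5, J3=37, J4=10, J5=34, J6=19
Average turnaround = (29+5+37+10+34+19) / 6 = 134/6 = 22.33

22.33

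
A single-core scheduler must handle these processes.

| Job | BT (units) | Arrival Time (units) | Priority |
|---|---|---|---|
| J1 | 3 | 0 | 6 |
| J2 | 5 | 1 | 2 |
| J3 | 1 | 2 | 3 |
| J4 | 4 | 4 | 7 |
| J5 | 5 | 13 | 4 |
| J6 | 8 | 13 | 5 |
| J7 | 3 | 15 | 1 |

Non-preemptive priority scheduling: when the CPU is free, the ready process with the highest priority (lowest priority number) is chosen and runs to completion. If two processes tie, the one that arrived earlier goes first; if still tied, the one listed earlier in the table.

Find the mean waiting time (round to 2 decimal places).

Schedule: | J1 0-3 | J2 3-8 | J3 8-9 | J4 9-13 | J5 13-18 | J7 18-21 | J6 21-29 |
Completion: J1=3  J2=8  J3=9  J4=13  J5=18  J6=29  J7=21
Waiting times: J1=0, J2=2, J3=6, J4=5, J5=0, J6=8, J7=3
Average waiting = (0+2+6+5+0+8+3) / 7 = 24/7 = 3.43

3.43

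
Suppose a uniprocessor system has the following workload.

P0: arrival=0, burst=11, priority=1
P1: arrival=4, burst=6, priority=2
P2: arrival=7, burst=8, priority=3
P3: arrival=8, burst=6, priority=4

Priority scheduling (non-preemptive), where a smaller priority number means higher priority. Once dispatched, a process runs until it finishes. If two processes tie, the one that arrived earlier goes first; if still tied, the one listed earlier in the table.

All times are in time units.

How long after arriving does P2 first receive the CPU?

10

Gantt: | P0 0-11 | P1 11-17 | P2 17-25 | P3 25-31 |
Completion: P0=11  P1=17  P2=25  P3=31
Response(P2) = first start − arrival = 17 − 7 = 10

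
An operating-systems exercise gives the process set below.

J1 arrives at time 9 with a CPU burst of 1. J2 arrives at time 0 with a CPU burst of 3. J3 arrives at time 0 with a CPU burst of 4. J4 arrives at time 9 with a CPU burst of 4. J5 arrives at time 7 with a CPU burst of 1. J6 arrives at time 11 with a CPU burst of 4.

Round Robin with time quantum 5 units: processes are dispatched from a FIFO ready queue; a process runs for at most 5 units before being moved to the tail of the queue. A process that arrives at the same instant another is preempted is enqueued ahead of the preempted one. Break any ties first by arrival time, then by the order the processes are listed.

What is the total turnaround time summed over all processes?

Schedule: | J2 0-3 | J3 3-7 | J5 7-8 | idle 8-9 | J1 9-10 | J4 10-14 | J6 14-18 |
Completion: J1=10  J2=3  J3=7  J4=14  J5=8  J6=18
Turnaround = completion − arrival: J1=1, J2=3, J3=7, J4=5, J5=1, J6=7
Total turnaround = 1 + 3 + 7 + 5 + 1 + 7 = 24

24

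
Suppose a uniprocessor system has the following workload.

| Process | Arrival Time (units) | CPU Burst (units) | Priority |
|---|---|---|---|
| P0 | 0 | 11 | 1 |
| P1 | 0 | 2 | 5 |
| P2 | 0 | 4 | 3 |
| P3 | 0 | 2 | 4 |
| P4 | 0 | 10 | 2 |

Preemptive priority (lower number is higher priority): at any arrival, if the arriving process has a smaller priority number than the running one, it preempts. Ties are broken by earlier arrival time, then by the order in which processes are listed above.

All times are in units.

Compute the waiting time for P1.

Timeline: | P0 0-11 | P4 11-21 | P2 21-25 | P3 25-27 | P1 27-29 |
Completion: P0=11  P1=29  P2=25  P3=27  P4=21
Waiting(P1) = turnaround − burst = 29 − 2 = 27

27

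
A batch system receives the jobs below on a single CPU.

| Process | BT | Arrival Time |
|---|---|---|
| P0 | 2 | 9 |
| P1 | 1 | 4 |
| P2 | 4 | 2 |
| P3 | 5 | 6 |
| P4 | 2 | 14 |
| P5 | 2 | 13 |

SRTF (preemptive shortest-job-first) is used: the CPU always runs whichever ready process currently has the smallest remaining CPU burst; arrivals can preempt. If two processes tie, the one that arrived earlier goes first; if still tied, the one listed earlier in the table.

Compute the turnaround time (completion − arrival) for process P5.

Gantt: | idle 0-2 | P2 2-4 | P1 4-5 | P2 5-7 | P3 7-9 | P0 9-11 | P3 11-14 | P5 14-16 | P4 16-18 |
Completion: P0=11  P1=5  P2=7  P3=14  P4=18  P5=16
Turnaround (C−A): P0=2  P1=1  P2=5  P3=8  P4=4  P5=3
Turnaround(P5) = completion − arrival = 16 − 13 = 3

3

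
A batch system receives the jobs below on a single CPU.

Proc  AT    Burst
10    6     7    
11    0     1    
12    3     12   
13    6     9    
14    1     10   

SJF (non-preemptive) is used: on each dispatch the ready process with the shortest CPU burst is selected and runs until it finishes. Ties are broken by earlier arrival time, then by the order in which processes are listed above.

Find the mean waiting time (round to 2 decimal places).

Timeline: | 11 0-1 | 14 1-11 | 10 11-18 | 13 18-27 | 12 27-39 |
Completion: 10=18  11=1  12=39  13=27  14=11
Waiting times: 10=5, 11=0, 12=24, 13=12, 14=0
Average waiting = (5+0+24+12+0) / 5 = 41/5 = 8.20

8.20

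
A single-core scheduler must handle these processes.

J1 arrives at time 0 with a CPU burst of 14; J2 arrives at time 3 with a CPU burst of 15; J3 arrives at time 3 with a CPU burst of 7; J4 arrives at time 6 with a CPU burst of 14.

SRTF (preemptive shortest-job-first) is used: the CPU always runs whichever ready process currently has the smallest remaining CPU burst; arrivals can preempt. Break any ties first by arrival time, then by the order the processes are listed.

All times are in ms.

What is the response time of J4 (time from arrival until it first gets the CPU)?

Schedule: | J1 0-3 | J3 3-10 | J1 10-21 | J4 21-35 | J2 35-50 |
Completion: J1=21  J2=50  J3=10  J4=35
Response(J4) = first start − arrival = 21 − 6 = 15

15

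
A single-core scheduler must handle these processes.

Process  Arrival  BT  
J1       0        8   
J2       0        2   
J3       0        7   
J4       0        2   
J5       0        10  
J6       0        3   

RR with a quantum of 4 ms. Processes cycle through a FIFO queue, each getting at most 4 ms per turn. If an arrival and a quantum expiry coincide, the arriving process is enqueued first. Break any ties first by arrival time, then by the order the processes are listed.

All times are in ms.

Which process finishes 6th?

Gantt: | J1 0-4 | J2 4-6 | J3 6-10 | J4 10-12 | J5 12-16 | J6 16-19 | J1 19-23 | J3 23-26 | J5 26-32 |
Completion: J1=23  J2=6  J3=26  J4=12  J5=32  J6=19
Finish order: J2 → J4 → J6 → J1 → J3 → J5

J5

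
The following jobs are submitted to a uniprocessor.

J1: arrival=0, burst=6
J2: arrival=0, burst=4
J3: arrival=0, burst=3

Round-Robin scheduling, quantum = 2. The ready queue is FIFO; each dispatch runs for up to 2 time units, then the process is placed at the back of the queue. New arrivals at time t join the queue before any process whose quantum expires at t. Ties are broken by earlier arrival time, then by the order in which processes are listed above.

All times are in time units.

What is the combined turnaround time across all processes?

Schedule: | J1 0-2 | J2 2-4 | J3 4-6 | J1 6-8 | J2 8-10 | J3 10-11 | J1 11-13 |
Completion: J1=13  J2=10  J3=11
Turnaround (C−A): J1=13  J2=10  J3=11
Turnaround = completion − arrival: J1=13, J2=10, J3=11
Total turnaround = 13 + 10 + 11 = 34

34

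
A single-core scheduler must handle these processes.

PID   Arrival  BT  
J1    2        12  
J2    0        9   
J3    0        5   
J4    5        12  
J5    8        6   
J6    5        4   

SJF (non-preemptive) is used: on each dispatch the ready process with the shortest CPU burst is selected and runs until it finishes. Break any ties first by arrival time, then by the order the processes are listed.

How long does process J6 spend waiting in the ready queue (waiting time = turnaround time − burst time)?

Gantt: | J3 0-5 | J6 5-9 | J5 9-15 | J2 15-24 | J1 24-36 | J4 36-48 |
Completion: J1=36  J2=24  J3=5  J4=48  J5=15  J6=9
Turnaround (C−A): J1=34  J2=24  J3=5  J4=43  J5=7  J6=4
Waiting(J6) = turnaround − burst = 4 − 4 = 0

0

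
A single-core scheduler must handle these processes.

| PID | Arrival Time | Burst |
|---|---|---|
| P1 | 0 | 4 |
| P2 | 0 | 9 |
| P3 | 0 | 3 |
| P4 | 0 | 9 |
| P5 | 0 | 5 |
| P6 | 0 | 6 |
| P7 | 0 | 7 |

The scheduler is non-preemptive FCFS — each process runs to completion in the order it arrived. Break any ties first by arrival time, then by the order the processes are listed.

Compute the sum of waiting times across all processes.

Timeline: | P1 0-4 | P2 4-13 | P3 13-16 | P4 16-25 | P5 25-30 | P6 30-36 | P7 36-43 |
Completion: P1=4  P2=13  P3=16  P4=25  P5=30  P6=36  P7=43
Waiting = turnaround − burst: P1=0, P2=4, P3=13, P4=16, P5=25, P6=30, P7=36
Total waiting = 0 + 4 + 13 + 16 + 25 + 30 + 36 = 124

124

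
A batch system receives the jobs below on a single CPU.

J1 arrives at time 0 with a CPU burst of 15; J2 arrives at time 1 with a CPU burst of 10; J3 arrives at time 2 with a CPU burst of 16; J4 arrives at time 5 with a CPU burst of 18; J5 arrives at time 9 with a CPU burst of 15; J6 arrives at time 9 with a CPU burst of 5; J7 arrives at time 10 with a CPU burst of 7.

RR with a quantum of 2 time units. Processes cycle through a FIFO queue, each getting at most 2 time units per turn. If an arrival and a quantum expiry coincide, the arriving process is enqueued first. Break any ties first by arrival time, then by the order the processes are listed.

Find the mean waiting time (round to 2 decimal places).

51.14

Gantt: | J1 0-2 | J2 2-4 | J3 4-6 | J1 6-8 | J2 8-10 | J4 10-12 | J3 12-14 | J1 14-16 | J5 16-18 | J6 18-20 | J7 20-22 | J2 22-24 | J4 24-26 | J3 26-28 | J1 28-30 | J5 30-32 | J6 32-34 | J7 34-36 | J2 36-38 | J4 38-40 | J3 40-42 | J1 42-44 | J5 44-46 | J6 46-47 | J7 47-49 | J2 49-51 | J4 51-53 | J3 53-55 | J1 55-57 | J5 57-59 | J7 59-60 | J4 60-62 | J3 62-64 | J1 64-66 | J5 66-68 | J4 68-70 | J3 70-72 | J1 72-73 | J5 73-75 | J4 75-77 | J3 77-79 | J5 79-81 | J4 81-83 | J5 83-84 | J4 84-86 |
Completion: J1=73  J2=51  J3=79  J4=86  J5=84  J6=47  J7=60
Turnaround (C−A): J1=73  J2=50  J3=77  J4=81  J5=75  J6=38  J7=50
Waiting times: J1=58, J2=40, J3=61, J4=63, J5=60, J6=33, J7=43
Average waiting = (58+40+61+63+60+33+43) / 7 = 358/7 = 51.14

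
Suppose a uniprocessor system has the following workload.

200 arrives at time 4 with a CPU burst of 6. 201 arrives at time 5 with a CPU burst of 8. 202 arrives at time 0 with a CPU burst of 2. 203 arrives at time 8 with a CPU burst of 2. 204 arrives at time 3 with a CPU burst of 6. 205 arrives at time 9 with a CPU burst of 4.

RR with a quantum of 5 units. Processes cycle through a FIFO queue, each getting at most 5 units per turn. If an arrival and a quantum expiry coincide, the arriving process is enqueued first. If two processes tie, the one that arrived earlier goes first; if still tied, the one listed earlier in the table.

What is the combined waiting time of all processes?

66

Timeline: | 202 0-2 | idle 2-3 | 204 3-8 | 200 8-13 | 201 13-18 | 203 18-20 | 204 20-21 | 205 21-25 | 200 25-26 | 201 26-29 |
Completion: 200=26  201=29  202=2  203=20  204=21  205=25
Waiting = turnaround − burst: 200=16, 201=16, 202=0, 203=10, 204=12, 205=12
Total waiting = 16 + 16 + 0 + 10 + 12 + 12 = 66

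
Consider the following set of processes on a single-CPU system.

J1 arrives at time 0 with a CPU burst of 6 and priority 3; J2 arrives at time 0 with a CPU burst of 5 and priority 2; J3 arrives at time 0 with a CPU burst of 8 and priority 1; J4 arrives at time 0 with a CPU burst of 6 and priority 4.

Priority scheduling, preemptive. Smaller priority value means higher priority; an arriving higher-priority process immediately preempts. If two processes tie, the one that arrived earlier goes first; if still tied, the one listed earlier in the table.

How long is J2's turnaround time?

13

Schedule: | J3 0-8 | J2 8-13 | J1 13-19 | J4 19-25 |
Completion: J1=19  J2=13  J3=8  J4=25
Turnaround(J2) = completion − arrival = 13 − 0 = 13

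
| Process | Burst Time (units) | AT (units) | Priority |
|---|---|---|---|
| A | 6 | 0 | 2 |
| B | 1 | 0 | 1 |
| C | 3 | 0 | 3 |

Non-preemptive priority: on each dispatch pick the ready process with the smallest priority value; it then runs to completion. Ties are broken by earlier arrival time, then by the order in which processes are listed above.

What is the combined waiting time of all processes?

8

Timeline: | B 0-1 | A 1-7 | C 7-10 |
Completion: A=7  B=1  C=10
Waiting = turnaround − burst: A=1, B=0, C=7
Total waiting = 1 + 0 + 7 = 8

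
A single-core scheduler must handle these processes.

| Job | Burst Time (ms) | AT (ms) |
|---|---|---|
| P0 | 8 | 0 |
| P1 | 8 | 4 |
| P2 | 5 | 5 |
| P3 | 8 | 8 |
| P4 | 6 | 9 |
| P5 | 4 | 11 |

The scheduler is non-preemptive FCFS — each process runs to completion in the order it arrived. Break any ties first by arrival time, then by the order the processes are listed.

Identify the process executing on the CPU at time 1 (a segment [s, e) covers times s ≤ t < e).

P0

Timeline: | P0 0-8 | P1 8-16 | P2 16-21 | P3 21-29 | P4 29-35 | P5 35-39 |
Completion: P0=8  P1=16  P2=21  P3=29  P4=35  P5=39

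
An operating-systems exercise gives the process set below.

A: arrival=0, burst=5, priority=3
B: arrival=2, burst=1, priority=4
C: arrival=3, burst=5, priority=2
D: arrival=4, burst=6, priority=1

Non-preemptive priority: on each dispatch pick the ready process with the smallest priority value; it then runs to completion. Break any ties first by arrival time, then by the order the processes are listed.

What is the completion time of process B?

17

Timeline: | A 0-5 | D 5-11 | C 11-16 | B 16-17 |
Completion: A=5  B=17  C=16  D=11
Turnaround (C−A): A=5  B=15  C=13  D=7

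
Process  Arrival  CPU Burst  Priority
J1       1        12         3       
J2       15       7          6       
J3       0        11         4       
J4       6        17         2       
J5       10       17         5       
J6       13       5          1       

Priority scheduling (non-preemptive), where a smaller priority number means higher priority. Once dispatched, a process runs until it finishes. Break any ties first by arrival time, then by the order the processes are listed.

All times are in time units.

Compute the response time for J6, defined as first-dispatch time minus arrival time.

15

Gantt: | J3 0-11 | J4 11-28 | J6 28-33 | J1 33-45 | J5 45-62 | J2 62-69 |
Completion: J1=45  J2=69  J3=11  J4=28  J5=62  J6=33
Turnaround (C−A): J1=44  J2=54  J3=11  J4=22  J5=52  J6=20
Response(J6) = first start − arrival = 28 − 13 = 15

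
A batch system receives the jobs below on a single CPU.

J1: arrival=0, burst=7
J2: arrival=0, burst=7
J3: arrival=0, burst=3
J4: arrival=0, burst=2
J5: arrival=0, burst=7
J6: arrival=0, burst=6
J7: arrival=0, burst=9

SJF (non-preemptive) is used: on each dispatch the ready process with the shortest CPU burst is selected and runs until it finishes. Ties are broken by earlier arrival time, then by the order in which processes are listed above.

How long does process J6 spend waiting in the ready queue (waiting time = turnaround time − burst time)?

5

Schedule: | J4 0-2 | J3 2-5 | J6 5-11 | J1 11-18 | J2 18-25 | J5 25-32 | J7 32-41 |
Completion: J1=18  J2=25  J3=5  J4=2  J5=32  J6=11  J7=41
Turnaround (C−A): J1=18  J2=25  J3=5  J4=2  J5=32  J6=11  J7=41
Waiting(J6) = turnaround − burst = 11 − 6 = 5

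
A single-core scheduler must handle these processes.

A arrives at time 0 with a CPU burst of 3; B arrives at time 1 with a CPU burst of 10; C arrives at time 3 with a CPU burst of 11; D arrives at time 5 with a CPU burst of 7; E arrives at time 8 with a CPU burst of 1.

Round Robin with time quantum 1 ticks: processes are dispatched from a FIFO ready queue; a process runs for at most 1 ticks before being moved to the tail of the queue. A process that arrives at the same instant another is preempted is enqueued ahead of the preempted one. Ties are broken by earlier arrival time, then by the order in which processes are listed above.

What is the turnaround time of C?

Timeline: | A 0-1 | B 1-2 | A 2-3 | B 3-4 | C 4-5 | A 5-6 | B 6-7 | D 7-8 | C 8-9 | B 9-10 | E 10-11 | D 11-12 | C 12-13 | B 13-14 | D 14-15 | C 15-16 | B 16-17 | D 17-18 | C 18-19 | B 19-20 | D 20-21 | C 21-22 | B 22-23 | D 23-24 | C 24-25 | B 25-26 | D 26-27 | C 27-28 | B 28-29 | C 29-32 |
Completion: A=6  B=29  C=32  D=27  E=11
Turnaround (C−A): A=6  B=28  C=29  D=22  E=3
Turnaround(C) = completion − arrival = 32 − 3 = 29

29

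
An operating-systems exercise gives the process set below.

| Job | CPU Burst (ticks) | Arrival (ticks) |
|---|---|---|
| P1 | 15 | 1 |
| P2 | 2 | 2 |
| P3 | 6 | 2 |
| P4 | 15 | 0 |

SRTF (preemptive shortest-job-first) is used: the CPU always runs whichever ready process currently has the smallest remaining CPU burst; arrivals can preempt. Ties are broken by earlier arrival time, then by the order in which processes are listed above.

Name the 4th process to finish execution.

Gantt: | P4 0-2 | P2 2-4 | P3 4-10 | P4 10-23 | P1 23-38 |
Completion: P1=38  P2=4  P3=10  P4=23
Turnaround (C−A): P1=37  P2=2  P3=8  P4=23
Finish order: P2 → P3 → P4 → P1

P1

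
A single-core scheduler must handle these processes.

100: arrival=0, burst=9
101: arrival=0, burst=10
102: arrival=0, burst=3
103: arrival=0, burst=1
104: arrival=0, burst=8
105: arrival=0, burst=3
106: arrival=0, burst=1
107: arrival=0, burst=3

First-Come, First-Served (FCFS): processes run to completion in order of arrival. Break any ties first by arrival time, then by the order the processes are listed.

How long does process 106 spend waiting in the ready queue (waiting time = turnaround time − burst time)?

Timeline: | 100 0-9 | 101 9-19 | 102 19-22 | 103 22-23 | 104 23-31 | 105 31-34 | 106 34-35 | 107 35-38 |
Completion: 100=9  101=19  102=22  103=23  104=31  105=34  106=35  107=38
Turnaround (C−A): 100=9  101=19  102=22  103=23  104=31  105=34  106=35  107=38
Waiting(106) = turnaround − burst = 35 − 1 = 34

34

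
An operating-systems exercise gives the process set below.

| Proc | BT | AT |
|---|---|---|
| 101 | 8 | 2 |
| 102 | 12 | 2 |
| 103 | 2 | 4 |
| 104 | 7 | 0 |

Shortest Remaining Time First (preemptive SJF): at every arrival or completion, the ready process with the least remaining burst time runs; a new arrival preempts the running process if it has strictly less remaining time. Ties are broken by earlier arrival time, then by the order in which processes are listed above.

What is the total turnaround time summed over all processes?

53

Gantt: | 104 0-4 | 103 4-6 | 104 6-9 | 101 9-17 | 102 17-29 |
Completion: 101=17  102=29  103=6  104=9
Turnaround (C−A): 101=15  102=27  103=2  104=9
Turnaround = completion − arrival: 101=15, 102=27, 103=2, 104=9
Total turnaround = 15 + 27 + 2 + 9 = 53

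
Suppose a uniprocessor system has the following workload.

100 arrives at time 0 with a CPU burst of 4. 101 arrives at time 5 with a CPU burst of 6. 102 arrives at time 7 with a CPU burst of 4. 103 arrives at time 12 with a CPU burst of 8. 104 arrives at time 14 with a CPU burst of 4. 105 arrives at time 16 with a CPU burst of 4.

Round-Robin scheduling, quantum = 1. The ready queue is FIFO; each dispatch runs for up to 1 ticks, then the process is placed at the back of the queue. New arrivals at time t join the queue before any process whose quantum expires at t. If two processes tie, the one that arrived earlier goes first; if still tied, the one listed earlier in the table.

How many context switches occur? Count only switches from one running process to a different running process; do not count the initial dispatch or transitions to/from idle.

Timeline: | 100 0-4 | idle 4-5 | 101 5-7 | 102 7-8 | 101 8-9 | 102 9-10 | 101 10-11 | 102 11-12 | 101 12-13 | 103 13-14 | 102 14-15 | 101 15-16 | 104 16-17 | 103 17-18 | 105 18-19 | 104 19-20 | 103 20-21 | 105 21-22 | 104 22-23 | 103 23-24 | 105 24-25 | 104 25-26 | 103 26-27 | 105 27-28 | 103 28-31 |
Completion: 100=4  101=16  102=15  103=31  104=26  105=28

22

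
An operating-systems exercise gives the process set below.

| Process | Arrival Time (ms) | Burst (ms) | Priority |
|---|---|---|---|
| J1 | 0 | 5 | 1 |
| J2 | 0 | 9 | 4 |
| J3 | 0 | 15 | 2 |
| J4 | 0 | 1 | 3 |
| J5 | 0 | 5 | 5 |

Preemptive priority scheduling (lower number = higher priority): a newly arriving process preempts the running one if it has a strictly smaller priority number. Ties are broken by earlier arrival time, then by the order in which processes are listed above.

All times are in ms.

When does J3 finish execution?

20

Gantt: | J1 0-5 | J3 5-20 | J4 20-21 | J2 21-30 | J5 30-35 |
Completion: J1=5  J2=30  J3=20  J4=21  J5=35
Turnaround (C−A): J1=5  J2=30  J3=20  J4=21  J5=35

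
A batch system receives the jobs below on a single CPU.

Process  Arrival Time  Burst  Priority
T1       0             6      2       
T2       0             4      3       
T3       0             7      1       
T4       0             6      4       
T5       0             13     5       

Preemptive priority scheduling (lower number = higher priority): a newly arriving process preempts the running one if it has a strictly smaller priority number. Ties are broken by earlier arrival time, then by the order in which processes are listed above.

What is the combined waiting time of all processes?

60

Schedule: | T3 0-7 | T1 7-13 | T2 13-17 | T4 17-23 | T5 23-36 |
Completion: T1=13  T2=17  T3=7  T4=23  T5=36
Waiting = turnaround − burst: T1=7, T2=13, T3=0, T4=17, T5=23
Total waiting = 7 + 13 + 0 + 17 + 23 = 60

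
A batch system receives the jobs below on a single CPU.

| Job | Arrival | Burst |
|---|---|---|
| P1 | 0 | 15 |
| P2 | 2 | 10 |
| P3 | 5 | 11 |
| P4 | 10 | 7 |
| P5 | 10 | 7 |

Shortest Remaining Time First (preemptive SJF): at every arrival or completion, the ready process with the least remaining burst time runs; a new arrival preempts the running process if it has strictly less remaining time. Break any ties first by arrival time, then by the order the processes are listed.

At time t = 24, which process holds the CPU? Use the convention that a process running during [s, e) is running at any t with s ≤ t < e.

P5

Schedule: | P1 0-2 | P2 2-12 | P4 12-19 | P5 19-26 | P3 26-37 | P1 37-50 |
Completion: P1=50  P2=12  P3=37  P4=19  P5=26
Turnaround (C−A): P1=50  P2=10  P3=32  P4=9  P5=16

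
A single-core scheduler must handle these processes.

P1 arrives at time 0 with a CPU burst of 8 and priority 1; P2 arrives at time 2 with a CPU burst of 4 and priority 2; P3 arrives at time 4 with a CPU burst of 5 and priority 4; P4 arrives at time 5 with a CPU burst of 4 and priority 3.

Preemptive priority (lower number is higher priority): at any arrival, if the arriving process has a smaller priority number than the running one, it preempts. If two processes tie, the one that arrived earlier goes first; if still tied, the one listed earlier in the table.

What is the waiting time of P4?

7

Gantt: | P1 0-8 | P2 8-12 | P4 12-16 | P3 16-21 |
Completion: P1=8  P2=12  P3=21  P4=16
Waiting(P4) = turnaround − burst = 11 − 4 = 7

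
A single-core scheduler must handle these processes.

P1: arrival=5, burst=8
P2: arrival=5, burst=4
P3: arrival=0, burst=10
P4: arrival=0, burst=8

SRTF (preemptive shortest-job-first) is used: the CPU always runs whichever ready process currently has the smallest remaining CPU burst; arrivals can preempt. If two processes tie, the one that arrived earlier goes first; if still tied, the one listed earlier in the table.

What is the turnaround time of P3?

Gantt: | P4 0-8 | P2 8-12 | P1 12-20 | P3 20-30 |
Completion: P1=20  P2=12  P3=30  P4=8
Turnaround (C−A): P1=15  P2=7  P3=30  P4=8
Turnaround(P3) = completion − arrival = 30 − 0 = 30

30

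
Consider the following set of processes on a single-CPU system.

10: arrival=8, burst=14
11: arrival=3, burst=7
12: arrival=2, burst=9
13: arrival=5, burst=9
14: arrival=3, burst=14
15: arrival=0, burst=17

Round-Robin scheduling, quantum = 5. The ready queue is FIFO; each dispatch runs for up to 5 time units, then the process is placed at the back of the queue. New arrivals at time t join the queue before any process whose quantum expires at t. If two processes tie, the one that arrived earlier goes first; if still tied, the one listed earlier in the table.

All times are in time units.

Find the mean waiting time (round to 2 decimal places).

39.83

Timeline: | 15 0-5 | 12 5-10 | 11 10-15 | 14 15-20 | 13 20-25 | 15 25-30 | 10 30-35 | 12 35-39 | 11 39-41 | 14 41-46 | 13 46-50 | 15 50-55 | 10 55-60 | 14 60-64 | 15 64-66 | 10 66-70 |
Completion: 10=70  11=41  12=39  13=50  14=64  15=66
Turnaround (C−A): 10=62  11=38  12=37  13=45  14=61  15=66
Waiting times: 10=48, 11=31, 12=28, 13=36, 14=47, 15=49
Average waiting = (48+31+28+36+47+49) / 6 = 239/6 = 39.83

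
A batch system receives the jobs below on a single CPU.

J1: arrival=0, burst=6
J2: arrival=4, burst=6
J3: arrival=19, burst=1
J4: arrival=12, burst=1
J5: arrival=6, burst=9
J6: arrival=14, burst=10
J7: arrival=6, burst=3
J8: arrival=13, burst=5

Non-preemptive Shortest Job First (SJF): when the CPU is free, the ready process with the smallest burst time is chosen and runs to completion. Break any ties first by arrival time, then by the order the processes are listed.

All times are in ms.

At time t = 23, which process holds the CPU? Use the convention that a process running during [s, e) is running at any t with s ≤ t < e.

J5

Schedule: | J1 0-6 | J7 6-9 | J2 9-15 | J4 15-16 | J8 16-21 | J3 21-22 | J5 22-31 | J6 31-41 |
Completion: J1=6  J2=15  J3=22  J4=16  J5=31  J6=41  J7=9  J8=21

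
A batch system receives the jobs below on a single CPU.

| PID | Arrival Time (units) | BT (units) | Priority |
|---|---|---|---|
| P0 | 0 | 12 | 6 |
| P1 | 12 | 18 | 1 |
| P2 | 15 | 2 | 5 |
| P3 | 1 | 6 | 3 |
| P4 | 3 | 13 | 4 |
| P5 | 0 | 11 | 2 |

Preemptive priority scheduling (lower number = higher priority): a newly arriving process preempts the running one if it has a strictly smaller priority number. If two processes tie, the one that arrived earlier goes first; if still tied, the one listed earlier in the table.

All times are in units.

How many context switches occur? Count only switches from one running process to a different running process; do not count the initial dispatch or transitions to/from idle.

Timeline: | P5 0-11 | P3 11-12 | P1 12-30 | P3 30-35 | P4 35-48 | P2 48-50 | P0 50-62 |
Completion: P0=62  P1=30  P2=50  P3=35  P4=48  P5=11

6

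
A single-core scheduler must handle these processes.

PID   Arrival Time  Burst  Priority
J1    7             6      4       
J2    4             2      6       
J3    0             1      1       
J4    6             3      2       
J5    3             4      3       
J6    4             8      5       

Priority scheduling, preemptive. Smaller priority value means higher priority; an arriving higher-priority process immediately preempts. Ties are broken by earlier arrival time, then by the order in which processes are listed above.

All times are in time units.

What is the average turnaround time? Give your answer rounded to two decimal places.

Timeline: | J3 0-1 | idle 1-3 | J5 3-6 | J4 6-9 | J5 9-10 | J1 10-16 | J6 16-24 | J2 24-26 |
Completion: J1=16  J2=26  J3=1  J4=9  J5=10  J6=24
Turnaround times: J1=9, J2=22, J3=1, J4=3, J5=7, J6=20
Average turnaround = (9+22+1+3+7+20) / 6 = 62/6 = 10.33

10.33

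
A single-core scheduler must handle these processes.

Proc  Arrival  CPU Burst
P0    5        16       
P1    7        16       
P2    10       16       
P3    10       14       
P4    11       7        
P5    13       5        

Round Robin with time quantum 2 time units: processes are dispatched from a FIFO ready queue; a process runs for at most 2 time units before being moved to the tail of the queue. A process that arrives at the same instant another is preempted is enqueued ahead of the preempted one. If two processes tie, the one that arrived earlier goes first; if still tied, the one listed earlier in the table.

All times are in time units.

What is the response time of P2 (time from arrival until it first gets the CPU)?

Gantt: | idle 0-5 | P0 5-7 | P1 7-9 | P0 9-11 | P1 11-13 | P2 13-15 | P3 15-17 | P4 17-19 | P0 19-21 | P5 21-23 | P1 23-25 | P2 25-27 | P3 27-29 | P4 29-31 | P0 31-33 | P5 33-35 | P1 35-37 | P2 37-39 | P3 39-41 | P4 41-43 | P0 43-45 | P5 45-46 | P1 46-48 | P2 48-50 | P3 50-52 | P4 52-53 | P0 53-55 | P1 55-57 | P2 57-59 | P3 59-61 | P0 61-63 | P1 63-65 | P2 65-67 | P3 67-69 | P0 69-71 | P1 71-73 | P2 73-75 | P3 75-77 | P2 77-79 |
Completion: P0=71  P1=73  P2=79  P3=77  P4=53  P5=46
Turnaround (C−A): P0=66  P1=66  P2=69  P3=67  P4=42  P5=33
Response(P2) = first start − arrival = 13 − 10 = 3

3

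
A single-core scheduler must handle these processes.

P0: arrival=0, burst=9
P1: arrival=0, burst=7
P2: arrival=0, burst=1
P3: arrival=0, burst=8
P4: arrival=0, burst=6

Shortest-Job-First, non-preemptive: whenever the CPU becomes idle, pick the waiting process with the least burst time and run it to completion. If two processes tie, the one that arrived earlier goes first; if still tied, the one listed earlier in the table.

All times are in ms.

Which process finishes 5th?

Gantt: | P2 0-1 | P4 1-7 | P1 7-14 | P3 14-22 | P0 22-31 |
Completion: P0=31  P1=14  P2=1  P3=22  P4=7
Turnaround (C−A): P0=31  P1=14  P2=1  P3=22  P4=7
Finish order: P2 → P4 → P1 → P3 → P0

P0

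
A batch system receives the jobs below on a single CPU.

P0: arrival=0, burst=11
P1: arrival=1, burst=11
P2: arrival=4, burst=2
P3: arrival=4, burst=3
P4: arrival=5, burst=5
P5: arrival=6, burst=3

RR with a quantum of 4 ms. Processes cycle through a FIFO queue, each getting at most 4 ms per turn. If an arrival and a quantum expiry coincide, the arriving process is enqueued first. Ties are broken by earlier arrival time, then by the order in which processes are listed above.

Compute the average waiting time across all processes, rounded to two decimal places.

Schedule: | P0 0-4 | P1 4-8 | P2 8-10 | P3 10-13 | P0 13-17 | P4 17-21 | P5 21-24 | P1 24-28 | P0 28-31 | P4 31-32 | P1 32-35 |
Completion: P0=31  P1=35  P2=10  P3=13  P4=32  P5=24
Turnaround (C−A): P0=31  P1=34  P2=6  P3=9  P4=27  P5=18
Waiting times: P0=20, P1=23, P2=4, P3=6, P4=22, P5=15
Average waiting = (20+23+4+6+22+15) / 6 = 90/6 = 15.00

15.00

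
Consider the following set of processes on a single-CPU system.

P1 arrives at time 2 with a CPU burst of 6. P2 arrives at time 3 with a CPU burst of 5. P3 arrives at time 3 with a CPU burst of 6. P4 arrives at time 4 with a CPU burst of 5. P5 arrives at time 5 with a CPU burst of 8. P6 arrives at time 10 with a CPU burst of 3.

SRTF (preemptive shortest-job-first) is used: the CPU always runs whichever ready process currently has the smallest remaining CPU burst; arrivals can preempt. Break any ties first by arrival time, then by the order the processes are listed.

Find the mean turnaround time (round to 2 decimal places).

Schedule: | idle 0-2 | P1 2-8 | P2 8-13 | P6 13-16 | P4 16-21 | P3 21-27 | P5 27-35 |
Completion: P1=8  P2=13  P3=27  P4=21  P5=35  P6=16
Turnaround (C−A): P1=6  P2=10  P3=24  P4=17  P5=30  P6=6
Turnaround times: P1=6, P2=10, P3=24, P4=17, P5=30, P6=6
Average turnaround = (6+10+24+17+30+6) / 6 = 93/6 = 15.50

15.50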